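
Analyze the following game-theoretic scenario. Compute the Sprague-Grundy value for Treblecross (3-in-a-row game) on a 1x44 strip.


Treblecross: place X on empty cells; 3-in-a-row wins.
Playing within two cells of an existing X lets the opponent win at once, so sensible play treats the cells i-2..i+2 around each X as dead. The player left with no safe cell loses, so this is a normal-play take-away game on strips of safe cells.
Placing X at cell i (0-indexed) of a strip of k safe cells leaves independent strips of sizes max(0, i-2) and max(0, k-i-3). Hence G(k) = mex{ G(max(0,i-2)) XOR G(max(0,k-i-3)) : 0 <= i < k }, with G(0) = 0.
G(1): splits (0,0):0^0=0 -> mex({0}) = 1
G(2): splits (0,0):0^0=0 -> mex({0}) = 1
G(3): splits (0,0):0^0=0 -> mex({0}) = 1
G(4): splits (0,1):0^1=1 (0,0):0^0=0 -> mex({0, 1}) = 2
G(5): splits (0,2):0^1=1 (0,1):0^1=1 (0,0):0^0=0 -> mex({0, 1}) = 2
G(6) = mex({1}) = 0
G(7) = mex({0, 1, 2}) = 3
G(8) = mex({0, 1, 2}) = 3
G(9) = mex({0, 2}) = 1
G(10) = mex({0, 2, 3}) = 1
G(11) = mex({0, 3}) = 1
G(12) = mex({1, 3}) = 0
G(13) = mex({0, 1, 2, 3}) = 4
G(14) = mex({0, 1, 2}) = 3
G(15) = mex({0, 1, 2}) = 3
G(16) = mex({0, 1, 2, 4}) = 3
G(17) = mex({0, 1, 3, 4}) = 2
G(18) = mex({0, 1, 3, 4}) = 2
G(19) = mex({0, 1, 3, 5}) = 2
G(20) = mex({0, 1, 2, 3, 5}) = 4
G(21) = mex({0, 1, 2, 3, 5}) = 4
G(22) = mex({1, 2, 6}) = 0
G(23) = mex({0, 1, 2, 3, 4, 6}) = 5
G(24) = mex({0, 1, 2, 3, 4}) = 5
G(25) = mex({0, 1, 3, 4, 7}) = 2
G(26) = mex({0, 1, 3, 4, 5, 7}) = 2
G(27) = mex({0, 1, 3, 5}) = 2
G(28) = mex({0, 1, 2, 5}) = 3
G(29) = mex({0, 1, 2, 4, 5, 6}) = 3
G(30) = mex({1, 2, 4, 6}) = 0
G(31) = mex({0, 1, 2, 3, 4, 6}) = 5
G(32) = mex({1, 2, 3, 4, 7}) = 0
G(33) = mex({0, 3, 7}) = 1
G(34) = mex({0, 2, 3, 5, 7}) = 1
G(35) = mex({0, 2, 3, 5, 6}) = 1
G(36) = mex({0, 1, 2, 5, 6}) = 3
G(37) = mex({0, 1, 2, 4, 5, 6}) = 3
G(38) = mex({0, 1, 2, 4}) = 3
G(39) = mex({0, 1, 2, 3, 4, 7}) = 5
G(40) = mex({0, 1, 2, 3, 4, 5, 7}) = 6
G(41) = mex({0, 1, 2, 3, 5, 7}) = 4
G(42) = mex({0, 1, 2, 3, 5, 6, 7}) = 4
G(43) = mex({0, 2, 3, 5, 6}) = 1
G(44) = mex({1, 2, 3, 4, 5, 6}) = 0
Therefore G(44) = 0.

0


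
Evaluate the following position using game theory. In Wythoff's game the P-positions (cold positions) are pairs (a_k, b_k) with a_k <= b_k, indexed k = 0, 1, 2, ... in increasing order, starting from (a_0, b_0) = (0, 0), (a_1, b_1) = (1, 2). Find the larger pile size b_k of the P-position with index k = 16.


By Wythoff's theorem, a_k = floor(k * phi) and b_k = floor(k * phi^2) = a_k + k, where phi = (1 + sqrt(5))/2 is the golden ratio.
phi = (1 + sqrt(5))/2 = 1.618034
phi^2 = phi + 1 = 2.618034
k = 16
k * phi^2 = 16 * 2.618034 = 41.888544
b_16 = floor(k * phi^2) = 41 (check: a_16 + k = 25 + 16 = 41)

41


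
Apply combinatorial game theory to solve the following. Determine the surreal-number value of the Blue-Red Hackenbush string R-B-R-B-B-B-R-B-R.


Edges (from ground): R-B-R-B-B-B-R-B-R
By Berlekamp's sign-expansion rule, a Blue-Red Hackenbush stalk has the value of the surreal number whose sign sequence is the edge sequence with B -> + and R -> -.
Sign sequence: -+-+++-+-
Trace the sign expansion in the surreal number tree, starting from 0:
Edge 1: R (sign -) -> bounds (-inf, 0), value = -1
Edge 2: B (sign +) -> bounds (-1, 0), value = -1/2
Edge 3: R (sign -) -> bounds (-1, -1/2), value = -3/4
Edge 4: B (sign +) -> bounds (-3/4, -1/2), value = -5/8
Edge 5: B (sign +) -> bounds (-5/8, -1/2), value = -9/16
Edge 6: B (sign +) -> bounds (-9/16, -1/2), value = -17/32
Edge 7: R (sign -) -> bounds (-9/16, -17/32), value = -35/64
Edge 8: B (sign +) -> bounds (-35/64, -17/32), value = -69/128
Edge 9: R (sign -) -> bounds (-35/64, -69/128), value = -139/256
Game value = -139/256

-139/256


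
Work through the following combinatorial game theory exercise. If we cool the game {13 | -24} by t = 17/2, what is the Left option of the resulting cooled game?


Original game: {13 | -24} (a switch {a | b} with a > b).
Cooling by t (for t below the temperature (a - b)/2 = 37/2) taxes each move by t: {a | b} cooled by t is {a - t | b + t}.
Cooling amount: t = 17/2
Cooled Left option: 13 - 17/2 = 9/2
Cooled Right option: -24 + 17/2 = -31/2
Cooled game: {9/2 | -31/2}
Left option = 9/2

9/2


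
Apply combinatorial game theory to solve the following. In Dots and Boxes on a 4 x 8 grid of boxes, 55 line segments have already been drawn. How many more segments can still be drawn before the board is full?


Grid: 4 x 8 boxes, i.e. 5 rows and 9 columns of dots.
Horizontal edges: (rows + 1) * cols = 5 * 8 = 40
Vertical edges: rows * (cols + 1) = 4 * 9 = 36
Total edges: 40 + 36 = 76
Edges drawn: 55
Remaining: 76 - 55 = 21

21


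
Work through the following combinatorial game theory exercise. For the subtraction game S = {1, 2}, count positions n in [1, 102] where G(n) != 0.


Subtraction set S = {1, 2}, so G(n) = n mod 3.
G(n) = 0 when n is a multiple of 3.
Multiples of 3 in [1, 102]: 34
N-positions (nonzero Grundy) = 102 - 34 = 68

68


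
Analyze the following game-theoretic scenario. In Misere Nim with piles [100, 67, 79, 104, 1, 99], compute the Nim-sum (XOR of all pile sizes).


We need the XOR (exclusive or) of all pile sizes.
After XOR-ing pile 1 (size 100): 0 XOR 100 = 100
After XOR-ing pile 2 (size 67): 100 XOR 67 = 39
After XOR-ing pile 3 (size 79): 39 XOR 79 = 104
After XOR-ing pile 4 (size 104): 104 XOR 104 = 0
After XOR-ing pile 5 (size 1): 0 XOR 1 = 1
After XOR-ing pile 6 (size 99): 1 XOR 99 = 98
The Nim-value of this position is 98.

98


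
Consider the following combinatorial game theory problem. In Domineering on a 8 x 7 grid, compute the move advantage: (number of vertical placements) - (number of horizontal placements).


Board is 8 x 7 (rows x cols).
Left (vertical) placements: (rows-1) * cols = 7 * 7 = 49
Right (horizontal) placements: rows * (cols-1) = 8 * 6 = 48
Advantage = Left - Right = 49 - 48 = 1

1


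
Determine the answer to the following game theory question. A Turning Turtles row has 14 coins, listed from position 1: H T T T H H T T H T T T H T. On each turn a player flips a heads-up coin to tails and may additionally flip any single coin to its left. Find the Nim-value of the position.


Coins: H T T T H H T T H T T T H T
Key fact: a single head at position k behaves exactly like a Nim heap of size k (turning it to T and optionally flipping a coin at j < k corresponds to moving the heap from k to j, or to 0), and heads combine as a disjunctive sum (two heads at the same place would cancel, matching j XOR j = 0). So the Nim-value is the XOR of the 1-indexed positions of the heads.
Face-up positions (1-indexed): [1, 5, 6, 9, 13]
XOR 0 with 1: 0 XOR 1 = 1
XOR 1 with 5: 1 XOR 5 = 4
XOR 4 with 6: 4 XOR 6 = 2
XOR 2 with 9: 2 XOR 9 = 11
XOR 11 with 13: 11 XOR 13 = 6
Nim-value = 6

6


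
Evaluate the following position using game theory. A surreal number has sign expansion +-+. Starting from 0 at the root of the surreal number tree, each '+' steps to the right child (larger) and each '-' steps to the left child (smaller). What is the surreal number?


Sign expansion: +-+
Rule: track bounds (lo, hi), initially (-inf, +inf). On '+', the current value becomes lo and we move to the simplest number in (value, hi): value + 1 if hi = +inf, otherwise the midpoint (value + hi)/2. On '-', the current value becomes hi and we move to value - 1 if lo = -inf, otherwise the midpoint (lo + value)/2.
Start at 0.
Step 1: sign = +, move right. Bounds: (0, +inf). Value = 1
Step 2: sign = -, move left. Bounds: (0, 1). Value = 1/2
Step 3: sign = +, move right. Bounds: (1/2, 1). Value = 3/4
The surreal number with sign expansion +-+ is 3/4.

3/4


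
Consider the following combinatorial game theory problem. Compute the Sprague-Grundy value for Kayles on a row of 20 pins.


Kayles: a move removes 1 or 2 adjacent pins from a contiguous row.
Removing pins from a row of k leaves two independent rows (a, b) with a + b = k - 1 (one pin) or a + b = k - 2 (two pins); an end removal gives a = 0.
By Sprague-Grundy, G(k) = mex{ G(a) XOR G(b) } over all these splits. G(0) = 0.
G(1): splits (0,0):0^0=0 -> mex({0}) = 1
G(2): splits (0,1):0^1=1 (0,0):0^0=0 -> mex({0, 1}) = 2
G(3): splits (0,2):0^2=2 (1,1):1^1=0 (0,1):0^1=1 -> mex({0, 1, 2}) = 3
G(4): splits (0,3):0^3=3 (1,2):1^2=3 (0,2):0^2=2 (1,1):1^1=0 -> mex({0, 2, 3}) = 1
G(5): splits (0,4):0^1=1 (1,3):1^3=2 (2,2):2^2=0 (0,3):0^3=3 (1,2):1^2=3 -> mex({0, 1, 2, 3}) = 4
G(6) = mex({0, 1, 2, 4}) = 3
G(7) = mex({0, 1, 3, 4, 5}) = 2
G(8) = mex({0, 2, 3, 5, 6}) = 1
G(9) = mex({0, 1, 2, 3, 6, 7}) = 4
G(10) = mex({0, 1, 3, 4, 5, 7}) = 2
G(11) = mex({0, 1, 2, 3, 4, 5}) = 6
G(12) = mex({0, 1, 2, 3, 5, 6, 7}) = 4
G(13) = mex({0, 2, 3, 4, 6, 7}) = 1
G(14) = mex({0, 1, 4, 5, 6, 7}) = 2
G(15) = mex({0, 1, 2, 3, 4, 5, 6}) = 7
G(16) = mex({0, 2, 3, 5, 6, 7}) = 1
G(17) = mex({0, 1, 2, 3, 5, 6, 7}) = 4
G(18) = mex({0, 1, 2, 4, 5, 6}) = 3
G(19) = mex({0, 1, 3, 4, 5, 7}) = 2
G(20) = mex({0, 2, 3, 4, 5, 6, 7}) = 1
Therefore G(20) = 1.

1


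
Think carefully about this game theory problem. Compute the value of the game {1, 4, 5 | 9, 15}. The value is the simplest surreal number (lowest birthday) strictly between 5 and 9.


Left options: {1, 4, 5}, max = 5
Right options: {9, 15}, min = 9
All options are numbers and max(Left) < min(Right), so by the simplicity theorem the value is the simplest (earliest-born) number strictly between 5 and 9.
Integers 6 through 8 all lie strictly between 5 and 9.
Among integers, the simplest (lowest birthday = smallest |n|; 0 is born on day 0, +-n on day n) is 6.
No non-integer in the interval can be simpler: if x is a non-integer in the interval, then floor(x) or ceil(x) also lies in the interval (the interval contains an integer), and both are proper prefixes of x's sign expansion, i.e. born earlier. So the game value is 6.
Game value = 6

6


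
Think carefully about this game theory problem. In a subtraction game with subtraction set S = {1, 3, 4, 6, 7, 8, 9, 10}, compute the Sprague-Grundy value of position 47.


The subtraction set is S = {1, 3, 4, 6, 7, 8, 9, 10}.
G(k) = mex{ G(k - s) : s in S, s <= k }. We compute iteratively: G(0) = 0.
G(1) = mex({0}) = 1
G(2) = mex({1}) = 0
G(3) = mex({0}) = 1
G(4) = mex({0, 1}) = 2
G(5) = mex({0, 1, 2}) = 3
G(6) = mex({0, 1, 3}) = 2
G(7) = mex({0, 1, 2}) = 3
G(8) = mex({0, 1, 2, 3}) = 4
G(9) = mex({0, 1, 2, 3, 4}) = 5
G(10) = mex({0, 1, 2, 3, 5}) = 4
G(11) = mex({0, 1, 2, 3, 4}) = 5
G(12) = mex({0, 1, 2, 3, 4, 5}) = 6
G(13) = mex({1, 2, 3, 4, 5, 6}) = 0
G(14) = mex({0, 2, 3, 4, 5}) = 1
G(15) = mex({1, 2, 3, 4, 5, 6}) = 0
G(16) = mex({0, 2, 3, 4, 5, 6}) = 1
G(17) = mex({0, 1, 3, 4, 5}) = 2
G(18) = mex({0, 1, 2, 4, 5, 6}) = 3
G(19) = mex({0, 1, 3, 4, 5, 6}) = 2
G(20) = mex({0, 1, 2, 4, 5, 6}) = 3
G(21) = mex({0, 1, 2, 3, 5, 6}) = 4
G(22) = mex({0, 1, 2, 3, 4, 6}) = 5
Observe that G(13)..G(22) = 0, 1, 0, 1, 2, 3, 2, 3, 4, 5 repeats G(0)..G(9) = 0, 1, 0, 1, 2, 3, 2, 3, 4, 5.
For k >= max(S) = 10, G(k) is determined by the previous 10 values G(k-10)..G(k-1); a window of 10 consecutive values has recurred shifted by 13, so by induction G(k + 13) = G(k) for all k >= 0: the sequence is periodic from the start with period 13.
One period: G(0..12) = 0, 1, 0, 1, 2, 3, 2, 3, 4, 5, 4, 5, 6.
47 mod 13 = 8, so G(47) = G(8) = 4.

4


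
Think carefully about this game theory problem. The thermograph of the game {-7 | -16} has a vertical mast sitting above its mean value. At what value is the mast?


Game = {-7 | -16}, a switch {a | b} with numbers a > b.
Its thermograph has left wall a - t and right wall b + t, which meet at t = (a - b)/2, where both equal (a + b)/2. So the mast (mean value) is at (a + b)/2.
Mean = (-7 + (-16))/2 = -23/2 = -23/2

-23/2


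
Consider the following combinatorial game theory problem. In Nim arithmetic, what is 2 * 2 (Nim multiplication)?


Nim multiplication is bilinear over XOR: (u XOR v) * w = (u*w) XOR (v*w).
So we split each operand into its bit components and XOR the pairwise Nim products.
2 = 2 (as XOR of powers of 2).
2 = 2 (as XOR of powers of 2).
Using the standard Nim-product table on single bits:
  2*2 = 3,   2*4 = 8,   2*8 = 12,
  4*4 = 6,   4*8 = 11,  8*8 = 13,
and  1*x = x (identity), k*l = l*k (commutative).
Pairwise Nim products:
  2 * 2 = 3
XOR them: 3 = 3.
Result: 2 * 2 = 3 (in Nim).

3


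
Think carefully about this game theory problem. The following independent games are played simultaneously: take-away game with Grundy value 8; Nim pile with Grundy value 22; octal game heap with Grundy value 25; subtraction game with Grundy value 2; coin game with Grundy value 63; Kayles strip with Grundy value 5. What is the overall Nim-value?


By the Sprague-Grundy theorem, the Grundy value of a sum of games is the XOR of individual Grundy values.
take-away game: Grundy value = 8. Running XOR: 0 XOR 8 = 8
Nim pile: Grundy value = 22. Running XOR: 8 XOR 22 = 30
octal game heap: Grundy value = 25. Running XOR: 30 XOR 25 = 7
subtraction game: Grundy value = 2. Running XOR: 7 XOR 2 = 5
coin game: Grundy value = 63. Running XOR: 5 XOR 63 = 58
Kayles strip: Grundy value = 5. Running XOR: 58 XOR 5 = 63
The combined Grundy value is 63.

63


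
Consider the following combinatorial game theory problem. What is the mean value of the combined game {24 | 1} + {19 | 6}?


G1 = {24 | 1}, G2 = {19 | 6}
Each is a switch {a | b} with numbers a > b; its mean value is (a + b)/2, and mean value is additive over game sums: m(G1 + G2) = m(G1) + m(G2).
Mean of G1 = (24 + (1))/2 = 25/2 = 25/2
Mean of G2 = (19 + (6))/2 = 25/2 = 25/2
Mean of G1 + G2 = 25/2 + 25/2 = 25

25


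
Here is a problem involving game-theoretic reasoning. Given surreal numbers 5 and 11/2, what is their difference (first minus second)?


x = 5, y = 11/2
Converting to common denominator: 2
x = 10/2, y = 11/2
x - y = 5 - 11/2 = -1/2

-1/2


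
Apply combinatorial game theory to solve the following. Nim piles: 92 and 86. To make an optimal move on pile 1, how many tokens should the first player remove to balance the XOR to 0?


Piles: 92 and 86
Current XOR: 92 XOR 86 = 10 (non-zero, so this is an N-position).
To make the XOR zero, we need to find a move that balances the piles.
For pile 1 (size 92): target = 92 XOR 10 = 86
We reduce pile 1 from 92 to 86.
Tokens removed: 92 - 86 = 6
Verification: 86 XOR 86 = 0

6


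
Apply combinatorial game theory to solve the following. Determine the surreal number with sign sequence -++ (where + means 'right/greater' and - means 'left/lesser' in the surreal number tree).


Sign expansion: -++
Rule: track bounds (lo, hi), initially (-inf, +inf). On '+', the current value becomes lo and we move to the simplest number in (value, hi): value + 1 if hi = +inf, otherwise the midpoint (value + hi)/2. On '-', the current value becomes hi and we move to value - 1 if lo = -inf, otherwise the midpoint (lo + value)/2.
Start at 0.
Step 1: sign = -, move left. Bounds: (-inf, 0). Value = -1
Step 2: sign = +, move right. Bounds: (-1, 0). Value = -1/2
Step 3: sign = +, move right. Bounds: (-1/2, 0). Value = -1/4
The surreal number with sign expansion -++ is -1/4.

-1/4


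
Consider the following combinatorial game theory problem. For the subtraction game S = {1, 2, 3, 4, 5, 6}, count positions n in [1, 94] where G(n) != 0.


Subtraction set S = {1, 2, 3, 4, 5, 6}, so G(n) = n mod 7.
G(n) = 0 when n is a multiple of 7.
Multiples of 7 in [1, 94]: 13
N-positions (nonzero Grundy) = 94 - 13 = 81

81


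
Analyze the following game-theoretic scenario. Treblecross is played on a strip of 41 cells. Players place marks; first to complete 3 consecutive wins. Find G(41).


Treblecross: place X on empty cells; 3-in-a-row wins.
Playing within two cells of an existing X lets the opponent win at once, so sensible play treats the cells i-2..i+2 around each X as dead. The player left with no safe cell loses, so this is a normal-play take-away game on strips of safe cells.
Placing X at cell i (0-indexed) of a strip of k safe cells leaves independent strips of sizes max(0, i-2) and max(0, k-i-3). Hence G(k) = mex{ G(max(0,i-2)) XOR G(max(0,k-i-3)) : 0 <= i < k }, with G(0) = 0.
G(1): splits (0,0):0^0=0 -> mex({0}) = 1
G(2): splits (0,0):0^0=0 -> mex({0}) = 1
G(3): splits (0,0):0^0=0 -> mex({0}) = 1
G(4): splits (0,1):0^1=1 (0,0):0^0=0 -> mex({0, 1}) = 2
G(5): splits (0,2):0^1=1 (0,1):0^1=1 (0,0):0^0=0 -> mex({0, 1}) = 2
G(6) = mex({1}) = 0
G(7) = mex({0, 1, 2}) = 3
G(8) = mex({0, 1, 2}) = 3
G(9) = mex({0, 2}) = 1
G(10) = mex({0, 2, 3}) = 1
G(11) = mex({0, 3}) = 1
G(12) = mex({1, 3}) = 0
G(13) = mex({0, 1, 2, 3}) = 4
G(14) = mex({0, 1, 2}) = 3
G(15) = mex({0, 1, 2}) = 3
G(16) = mex({0, 1, 2, 4}) = 3
G(17) = mex({0, 1, 3, 4}) = 2
G(18) = mex({0, 1, 3, 4}) = 2
G(19) = mex({0, 1, 3, 5}) = 2
G(20) = mex({0, 1, 2, 3, 5}) = 4
G(21) = mex({0, 1, 2, 3, 5}) = 4
G(22) = mex({1, 2, 6}) = 0
G(23) = mex({0, 1, 2, 3, 4, 6}) = 5
G(24) = mex({0, 1, 2, 3, 4}) = 5
G(25) = mex({0, 1, 3, 4, 7}) = 2
G(26) = mex({0, 1, 3, 4, 5, 7}) = 2
G(27) = mex({0, 1, 3, 5}) = 2
G(28) = mex({0, 1, 2, 5}) = 3
G(29) = mex({0, 1, 2, 4, 5, 6}) = 3
G(30) = mex({1, 2, 4, 6}) = 0
G(31) = mex({0, 1, 2, 3, 4, 6}) = 5
G(32) = mex({1, 2, 3, 4, 7}) = 0
G(33) = mex({0, 3, 7}) = 1
G(34) = mex({0, 2, 3, 5, 7}) = 1
G(35) = mex({0, 2, 3, 5, 6}) = 1
G(36) = mex({0, 1, 2, 5, 6}) = 3
G(37) = mex({0, 1, 2, 4, 5, 6}) = 3
G(38) = mex({0, 1, 2, 4}) = 3
G(39) = mex({0, 1, 2, 3, 4, 7}) = 5
G(40) = mex({0, 1, 2, 3, 4, 5, 7}) = 6
G(41) = mex({0, 1, 2, 3, 5, 7}) = 4
Therefore G(41) = 4.

4


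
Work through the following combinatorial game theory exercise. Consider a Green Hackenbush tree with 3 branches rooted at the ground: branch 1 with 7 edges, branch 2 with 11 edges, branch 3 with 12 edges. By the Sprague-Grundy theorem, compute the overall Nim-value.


The tree has 3 branches from the ground vertex.
In Green Hackenbush, the Nim-value of a simple path of length k is k.
Branch 1: length 7, Nim-value = 7
Branch 2: length 11, Nim-value = 11
Branch 3: length 12, Nim-value = 12
Total Nim-value = XOR of all branch values:
0 XOR 7 = 7
7 XOR 11 = 12
12 XOR 12 = 0
Nim-value of the tree = 0

0


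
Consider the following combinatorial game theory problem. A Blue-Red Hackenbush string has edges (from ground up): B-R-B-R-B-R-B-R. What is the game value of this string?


Edges (from ground): B-R-B-R-B-R-B-R
By Berlekamp's sign-expansion rule, a Blue-Red Hackenbush stalk has the value of the surreal number whose sign sequence is the edge sequence with B -> + and R -> -.
Sign sequence: +-+-+-+-
Trace the sign expansion in the surreal number tree, starting from 0:
Edge 1: B (sign +) -> bounds (0, +inf), value = 1
Edge 2: R (sign -) -> bounds (0, 1), value = 1/2
Edge 3: B (sign +) -> bounds (1/2, 1), value = 3/4
Edge 4: R (sign -) -> bounds (1/2, 3/4), value = 5/8
Edge 5: B (sign +) -> bounds (5/8, 3/4), value = 11/16
Edge 6: R (sign -) -> bounds (5/8, 11/16), value = 21/32
Edge 7: B (sign +) -> bounds (21/32, 11/16), value = 43/64
Edge 8: R (sign -) -> bounds (21/32, 43/64), value = 85/128
Game value = 85/128

85/128


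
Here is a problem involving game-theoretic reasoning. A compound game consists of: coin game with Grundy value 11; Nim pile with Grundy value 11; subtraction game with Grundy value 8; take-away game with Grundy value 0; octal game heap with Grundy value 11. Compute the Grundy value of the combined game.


By the Sprague-Grundy theorem, the Grundy value of a sum of games is the XOR of individual Grundy values.
coin game: Grundy value = 11. Running XOR: 0 XOR 11 = 11
Nim pile: Grundy value = 11. Running XOR: 11 XOR 11 = 0
subtraction game: Grundy value = 8. Running XOR: 0 XOR 8 = 8
take-away game: Grundy value = 0. Running XOR: 8 XOR 0 = 8
octal game heap: Grundy value = 11. Running XOR: 8 XOR 11 = 3
The combined Grundy value is 3.

3


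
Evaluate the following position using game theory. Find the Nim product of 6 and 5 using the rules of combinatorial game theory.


Nim multiplication is bilinear over XOR: (u XOR v) * w = (u*w) XOR (v*w).
So we split each operand into its bit components and XOR the pairwise Nim products.
6 = 2 + 4 (as XOR of powers of 2).
5 = 1 + 4 (as XOR of powers of 2).
Using the standard Nim-product table on single bits:
  2*2 = 3,   2*4 = 8,   2*8 = 12,
  4*4 = 6,   4*8 = 11,  8*8 = 13,
and  1*x = x (identity), k*l = l*k (commutative).
Pairwise Nim products:
  2 * 1 = 2
  2 * 4 = 8
  4 * 1 = 4
  4 * 4 = 6
XOR them: 2 XOR 8 XOR 4 XOR 6 = 8.
Result: 6 * 5 = 8 (in Nim).

8


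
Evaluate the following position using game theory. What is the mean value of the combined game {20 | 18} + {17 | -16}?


G1 = {20 | 18}, G2 = {17 | -16}
Each is a switch {a | b} with numbers a > b; its mean value is (a + b)/2, and mean value is additive over game sums: m(G1 + G2) = m(G1) + m(G2).
Mean of G1 = (20 + (18))/2 = 38/2 = 19
Mean of G2 = (17 + (-16))/2 = 1/2 = 1/2
Mean of G1 + G2 = 19 + 1/2 = 39/2

39/2


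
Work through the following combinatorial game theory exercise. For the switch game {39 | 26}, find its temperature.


The game is {39 | 26}, a switch {a | b} with numbers a > b.
Cooling {a | b} by t gives {a - t | b + t}, which stops being hot when a - t = b + t, i.e. at t = (a - b)/2. So the temperature of a switch is (a - b)/2.
Temperature = (Left option - Right option) / 2
= (39 - (26)) / 2
= 13 / 2
= 13/2

13/2


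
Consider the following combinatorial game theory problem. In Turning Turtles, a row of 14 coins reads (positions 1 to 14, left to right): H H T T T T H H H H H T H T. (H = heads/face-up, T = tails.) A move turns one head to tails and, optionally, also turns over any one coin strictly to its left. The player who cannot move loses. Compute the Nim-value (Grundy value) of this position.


Coins: H H T T T T H H H H H T H T
Key fact: a single head at position k behaves exactly like a Nim heap of size k (turning it to T and optionally flipping a coin at j < k corresponds to moving the heap from k to j, or to 0), and heads combine as a disjunctive sum (two heads at the same place would cancel, matching j XOR j = 0). So the Nim-value is the XOR of the 1-indexed positions of the heads.
Face-up positions (1-indexed): [1, 2, 7, 8, 9, 10, 11, 13]
XOR 0 with 1: 0 XOR 1 = 1
XOR 1 with 2: 1 XOR 2 = 3
XOR 3 with 7: 3 XOR 7 = 4
XOR 4 with 8: 4 XOR 8 = 12
XOR 12 with 9: 12 XOR 9 = 5
XOR 5 with 10: 5 XOR 10 = 15
XOR 15 with 11: 15 XOR 11 = 4
XOR 4 with 13: 4 XOR 13 = 9
Nim-value = 9

9


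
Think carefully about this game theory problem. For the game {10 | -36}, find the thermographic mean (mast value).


Game = {10 | -36}, a switch {a | b} with numbers a > b.
Its thermograph has left wall a - t and right wall b + t, which meet at t = (a - b)/2, where both equal (a + b)/2. So the mast (mean value) is at (a + b)/2.
Mean = (10 + (-36))/2 = -26/2 = -13

-13


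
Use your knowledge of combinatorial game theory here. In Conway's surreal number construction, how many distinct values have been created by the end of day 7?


Day 0: {|} = 0 is born. Count = 1.
Day n: the number of surreal numbers born by day n is 2^(n+1) - 1.
By day 0: 2^1 - 1 = 1
By day 1: 2^2 - 1 = 3
By day 2: 2^3 - 1 = 7
By day 3: 2^4 - 1 = 15
By day 4: 2^5 - 1 = 31
By day 5: 2^6 - 1 = 63
By day 6: 2^7 - 1 = 127
By day 7: 2^8 - 1 = 255
By day 7: 255 surreal numbers.

255


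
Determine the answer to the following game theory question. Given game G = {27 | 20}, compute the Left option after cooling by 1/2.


Original game: {27 | 20} (a switch {a | b} with a > b).
Cooling by t (for t below the temperature (a - b)/2 = 7/2) taxes each move by t: {a | b} cooled by t is {a - t | b + t}.
Cooling amount: t = 1/2
Cooled Left option: 27 - 1/2 = 53/2
Cooled Right option: 20 + 1/2 = 41/2
Cooled game: {53/2 | 41/2}
Left option = 53/2

53/2


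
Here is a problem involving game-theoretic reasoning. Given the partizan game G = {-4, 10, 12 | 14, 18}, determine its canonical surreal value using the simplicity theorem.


Left options: {-4, 10, 12}, max = 12
Right options: {14, 18}, min = 14
All options are numbers and max(Left) < min(Right), so by the simplicity theorem the value is the simplest (earliest-born) number strictly between 12 and 14.
The only integer strictly between 12 and 14 is 13.
No non-integer in the interval can be simpler: if x is a non-integer in the interval, then floor(x) or ceil(x) also lies in the interval (the interval contains an integer), and both are proper prefixes of x's sign expansion, i.e. born earlier. So the game value is 13.
Game value = 13

13


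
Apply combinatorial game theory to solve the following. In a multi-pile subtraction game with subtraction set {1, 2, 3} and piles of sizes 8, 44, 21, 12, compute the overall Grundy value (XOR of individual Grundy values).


Subtraction set: {1, 2, 3}
For this subtraction set, G(n) = n mod 4 (period = max + 1 = 4).
Pile 1 (size 8): G(8) = 8 mod 4 = 0
Pile 2 (size 44): G(44) = 44 mod 4 = 0
Pile 3 (size 21): G(21) = 21 mod 4 = 1
Pile 4 (size 12): G(12) = 12 mod 4 = 0
Total Grundy value = XOR of all: 0 XOR 0 XOR 1 XOR 0 = 1

1


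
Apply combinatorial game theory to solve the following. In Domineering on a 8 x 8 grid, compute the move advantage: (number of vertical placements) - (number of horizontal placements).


Board is 8 x 8 (rows x cols).
Left (vertical) placements: (rows-1) * cols = 7 * 8 = 56
Right (horizontal) placements: rows * (cols-1) = 8 * 7 = 56
Advantage = Left - Right = 56 - 56 = 0

0


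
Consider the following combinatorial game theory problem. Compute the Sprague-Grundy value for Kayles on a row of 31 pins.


Kayles: a move removes 1 or 2 adjacent pins from a contiguous row.
Removing pins from a row of k leaves two independent rows (a, b) with a + b = k - 1 (one pin) or a + b = k - 2 (two pins); an end removal gives a = 0.
By Sprague-Grundy, G(k) = mex{ G(a) XOR G(b) } over all these splits. G(0) = 0.
G(1): splits (0,0):0^0=0 -> mex({0}) = 1
G(2): splits (0,1):0^1=1 (0,0):0^0=0 -> mex({0, 1}) = 2
G(3): splits (0,2):0^2=2 (1,1):1^1=0 (0,1):0^1=1 -> mex({0, 1, 2}) = 3
G(4): splits (0,3):0^3=3 (1,2):1^2=3 (0,2):0^2=2 (1,1):1^1=0 -> mex({0, 2, 3}) = 1
G(5): splits (0,4):0^1=1 (1,3):1^3=2 (2,2):2^2=0 (0,3):0^3=3 (1,2):1^2=3 -> mex({0, 1, 2, 3}) = 4
G(6) = mex({0, 1, 2, 4}) = 3
G(7) = mex({0, 1, 3, 4, 5}) = 2
G(8) = mex({0, 2, 3, 5, 6}) = 1
G(9) = mex({0, 1, 2, 3, 6, 7}) = 4
G(10) = mex({0, 1, 3, 4, 5, 7}) = 2
G(11) = mex({0, 1, 2, 3, 4, 5}) = 6
G(12) = mex({0, 1, 2, 3, 5, 6, 7}) = 4
G(13) = mex({0, 2, 3, 4, 6, 7}) = 1
G(14) = mex({0, 1, 4, 5, 6, 7}) = 2
G(15) = mex({0, 1, 2, 3, 4, 5, 6}) = 7
G(16) = mex({0, 2, 3, 5, 6, 7}) = 1
G(17) = mex({0, 1, 2, 3, 5, 6, 7}) = 4
G(18) = mex({0, 1, 2, 4, 5, 6}) = 3
G(19) = mex({0, 1, 3, 4, 5, 7}) = 2
G(20) = mex({0, 2, 3, 4, 5, 6, 7}) = 1
G(21) = mex({0, 1, 2, 3, 5, 6, 7}) = 4
G(22) = mex({0, 1, 2, 3, 4, 5, 7}) = 6
G(23) = mex({0, 1, 2, 3, 4, 5, 6}) = 7
G(24) = mex({0, 1, 2, 3, 5, 6, 7}) = 4
G(25) = mex({0, 2, 3, 4, 6, 7}) = 1
G(26) = mex({0, 1, 3, 4, 5, 6, 7}) = 2
G(27) = mex({0, 1, 2, 3, 4, 5, 6, 7}) = 8
G(28) = mex({0, 1, 2, 3, 4, 6, 7, 8}) = 5
G(29) = mex({0, 1, 2, 3, 5, 6, 7, 8, 9}) = 4
G(30) = mex({0, 1, 2, 3, 4, 5, 6, 9, 10}) = 7
G(31) = mex({0, 1, 3, 4, 5, 7, 10, 11}) = 2
Therefore G(31) = 2.

2


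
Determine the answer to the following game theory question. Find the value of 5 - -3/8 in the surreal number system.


x = 5, y = -3/8
Converting to common denominator: 8
x = 40/8, y = -3/8
x - y = 5 - -3/8 = 43/8

43/8


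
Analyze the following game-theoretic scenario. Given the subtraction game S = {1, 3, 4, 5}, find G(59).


The subtraction set is S = {1, 3, 4, 5}.
G(k) = mex{ G(k - s) : s in S, s <= k }. We compute iteratively: G(0) = 0.
G(1) = mex({0}) = 1
G(2) = mex({1}) = 0
G(3) = mex({0}) = 1
G(4) = mex({0, 1}) = 2
G(5) = mex({0, 1, 2}) = 3
G(6) = mex({0, 1, 3}) = 2
G(7) = mex({0, 1, 2}) = 3
G(8) = mex({1, 2, 3}) = 0
G(9) = mex({0, 2, 3}) = 1
G(10) = mex({1, 2, 3}) = 0
G(11) = mex({0, 2, 3}) = 1
G(12) = mex({0, 1, 3}) = 2
Observe that G(8)..G(12) = 0, 1, 0, 1, 2 repeats G(0)..G(4) = 0, 1, 0, 1, 2.
For k >= max(S) = 5, G(k) is determined by the previous 5 values G(k-5)..G(k-1); a window of 5 consecutive values has recurred shifted by 8, so by induction G(k + 8) = G(k) for all k >= 0: the sequence is periodic from the start with period 8.
One period: G(0..7) = 0, 1, 0, 1, 2, 3, 2, 3.
59 mod 8 = 3, so G(59) = G(3) = 1.

1


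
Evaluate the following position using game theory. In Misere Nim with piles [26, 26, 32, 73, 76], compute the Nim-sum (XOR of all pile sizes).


We need the XOR (exclusive or) of all pile sizes.
After XOR-ing pile 1 (size 26): 0 XOR 26 = 26
After XOR-ing pile 2 (size 26): 26 XOR 26 = 0
After XOR-ing pile 3 (size 32): 0 XOR 32 = 32
After XOR-ing pile 4 (size 73): 32 XOR 73 = 105
After XOR-ing pile 5 (size 76): 105 XOR 76 = 37
The Nim-value of this position is 37.

37


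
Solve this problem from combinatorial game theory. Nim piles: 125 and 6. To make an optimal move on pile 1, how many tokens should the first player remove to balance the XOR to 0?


Piles: 125 and 6
Current XOR: 125 XOR 6 = 123 (non-zero, so this is an N-position).
To make the XOR zero, we need to find a move that balances the piles.
For pile 1 (size 125): target = 125 XOR 123 = 6
We reduce pile 1 from 125 to 6.
Tokens removed: 125 - 6 = 119
Verification: 6 XOR 6 = 0

119


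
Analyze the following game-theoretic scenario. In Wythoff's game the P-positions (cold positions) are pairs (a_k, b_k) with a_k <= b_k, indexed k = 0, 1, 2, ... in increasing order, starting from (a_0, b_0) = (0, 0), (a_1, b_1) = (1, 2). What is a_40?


By Wythoff's theorem, a_k = floor(k * phi) and b_k = floor(k * phi^2) = a_k + k, where phi = (1 + sqrt(5))/2 is the golden ratio.
phi = (1 + sqrt(5))/2 = 1.618034
k = 40
k * phi = 40 * 1.618034 = 64.721360
a_40 = floor(k * phi) = 64

64


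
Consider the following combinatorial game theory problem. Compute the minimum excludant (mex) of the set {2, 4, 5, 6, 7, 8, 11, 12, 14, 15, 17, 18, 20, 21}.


Set = {2, 4, 5, 6, 7, 8, 11, 12, 14, 15, 17, 18, 20, 21}
0 is NOT in the set. This is the mex.
mex = 0

0


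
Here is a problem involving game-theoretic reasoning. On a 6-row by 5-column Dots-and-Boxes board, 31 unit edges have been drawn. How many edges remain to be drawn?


Grid: 6 x 5 boxes, i.e. 7 rows and 6 columns of dots.
Horizontal edges: (rows + 1) * cols = 7 * 5 = 35
Vertical edges: rows * (cols + 1) = 6 * 6 = 36
Total edges: 35 + 36 = 71
Edges drawn: 31
Remaining: 71 - 31 = 40

40


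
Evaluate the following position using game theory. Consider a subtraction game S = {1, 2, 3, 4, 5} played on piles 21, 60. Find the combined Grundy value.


Subtraction set: {1, 2, 3, 4, 5}
For this subtraction set, G(n) = n mod 6 (period = max + 1 = 6).
Pile 1 (size 21): G(21) = 21 mod 6 = 3
Pile 2 (size 60): G(60) = 60 mod 6 = 0
Total Grundy value = XOR of all: 3 XOR 0 = 3

3


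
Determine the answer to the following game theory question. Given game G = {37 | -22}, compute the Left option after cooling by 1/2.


Original game: {37 | -22} (a switch {a | b} with a > b).
Cooling by t (for t below the temperature (a - b)/2 = 59/2) taxes each move by t: {a | b} cooled by t is {a - t | b + t}.
Cooling amount: t = 1/2
Cooled Left option: 37 - 1/2 = 73/2
Cooled Right option: -22 + 1/2 = -43/2
Cooled game: {73/2 | -43/2}
Left option = 73/2

73/2


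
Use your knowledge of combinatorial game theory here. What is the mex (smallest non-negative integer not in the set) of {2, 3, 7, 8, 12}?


Set = {2, 3, 7, 8, 12}
0 is NOT in the set. This is the mex.
mex = 0

0


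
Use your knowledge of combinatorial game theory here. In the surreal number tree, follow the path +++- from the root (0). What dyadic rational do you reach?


Sign expansion: +++-
Rule: track bounds (lo, hi), initially (-inf, +inf). On '+', the current value becomes lo and we move to the simplest number in (value, hi): value + 1 if hi = +inf, otherwise the midpoint (value + hi)/2. On '-', the current value becomes hi and we move to value - 1 if lo = -inf, otherwise the midpoint (lo + value)/2.
Start at 0.
Step 1: sign = +, move right. Bounds: (0, +inf). Value = 1
Step 2: sign = +, move right. Bounds: (1, +inf). Value = 2
Step 3: sign = +, move right. Bounds: (2, +inf). Value = 3
Step 4: sign = -, move left. Bounds: (2, 3). Value = 5/2
The surreal number with sign expansion +++- is 5/2.

5/2


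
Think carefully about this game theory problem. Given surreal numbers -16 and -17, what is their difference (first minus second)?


x = -16, y = -17
x - y = -16 - -17 = 1

1


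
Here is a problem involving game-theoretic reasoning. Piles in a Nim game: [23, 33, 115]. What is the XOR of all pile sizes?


We need the XOR (exclusive or) of all pile sizes.
After XOR-ing pile 1 (size 23): 0 XOR 23 = 23
After XOR-ing pile 2 (size 33): 23 XOR 33 = 54
After XOR-ing pile 3 (size 115): 54 XOR 115 = 69
The Nim-value of this position is 69.

69


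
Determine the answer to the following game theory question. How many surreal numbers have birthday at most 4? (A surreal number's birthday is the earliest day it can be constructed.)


Day 0: {|} = 0 is born. Count = 1.
Day n: the number of surreal numbers born by day n is 2^(n+1) - 1.
By day 0: 2^1 - 1 = 1
By day 1: 2^2 - 1 = 3
By day 2: 2^3 - 1 = 7
By day 3: 2^4 - 1 = 15
By day 4: 2^5 - 1 = 31
By day 4: 31 surreal numbers.

31


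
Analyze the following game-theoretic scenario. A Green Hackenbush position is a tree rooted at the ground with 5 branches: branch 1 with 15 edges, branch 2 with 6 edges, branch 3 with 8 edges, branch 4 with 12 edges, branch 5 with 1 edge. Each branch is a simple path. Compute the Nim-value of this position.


The tree has 5 branches from the ground vertex.
In Green Hackenbush, the Nim-value of a simple path of length k is k.
Branch 1: length 15, Nim-value = 15
Branch 2: length 6, Nim-value = 6
Branch 3: length 8, Nim-value = 8
Branch 4: length 12, Nim-value = 12
Branch 5: length 1, Nim-value = 1
Total Nim-value = XOR of all branch values:
0 XOR 15 = 15
15 XOR 6 = 9
9 XOR 8 = 1
1 XOR 12 = 13
13 XOR 1 = 12
Nim-value of the tree = 12

12


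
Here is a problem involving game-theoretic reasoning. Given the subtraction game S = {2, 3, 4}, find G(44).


The subtraction set is S = {2, 3, 4}.
G(k) = mex{ G(k - s) : s in S, s <= k }. We compute iteratively: G(0) = 0.
G(1) = mex({}) = 0
G(2) = mex({0}) = 1
G(3) = mex({0}) = 1
G(4) = mex({0, 1}) = 2
G(5) = mex({0, 1}) = 2
G(6) = mex({1, 2}) = 0
G(7) = mex({1, 2}) = 0
G(8) = mex({0, 2}) = 1
G(9) = mex({0, 2}) = 1
Observe that G(6)..G(9) = 0, 0, 1, 1 repeats G(0)..G(3) = 0, 0, 1, 1.
For k >= max(S) = 4, G(k) is determined by the previous 4 values G(k-4)..G(k-1); a window of 4 consecutive values has recurred shifted by 6, so by induction G(k + 6) = G(k) for all k >= 0: the sequence is periodic from the start with period 6.
One period: G(0..5) = 0, 0, 1, 1, 2, 2.
44 mod 6 = 2, so G(44) = G(2) = 1.

1


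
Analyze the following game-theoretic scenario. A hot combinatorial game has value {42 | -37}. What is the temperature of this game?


The game is {42 | -37}, a switch {a | b} with numbers a > b.
Cooling {a | b} by t gives {a - t | b + t}, which stops being hot when a - t = b + t, i.e. at t = (a - b)/2. So the temperature of a switch is (a - b)/2.
Temperature = (Left option - Right option) / 2
= (42 - (-37)) / 2
= 79 / 2
= 79/2

79/2


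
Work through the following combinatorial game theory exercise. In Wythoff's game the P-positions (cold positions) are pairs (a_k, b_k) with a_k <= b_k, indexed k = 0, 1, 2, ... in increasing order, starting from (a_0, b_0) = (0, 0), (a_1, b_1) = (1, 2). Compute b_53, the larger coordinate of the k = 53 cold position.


By Wythoff's theorem, a_k = floor(k * phi) and b_k = floor(k * phi^2) = a_k + k, where phi = (1 + sqrt(5))/2 is the golden ratio.
phi = (1 + sqrt(5))/2 = 1.618034
phi^2 = phi + 1 = 2.618034
k = 53
k * phi^2 = 53 * 2.618034 = 138.755801
b_53 = floor(k * phi^2) = 138 (check: a_53 + k = 85 + 53 = 138)

138


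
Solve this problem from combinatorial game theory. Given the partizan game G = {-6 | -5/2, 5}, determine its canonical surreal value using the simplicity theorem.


Left options: {-6}, max = -6
Right options: {-5/2, 5}, min = -5/2
All options are numbers and max(Left) < min(Right), so by the simplicity theorem the value is the simplest (earliest-born) number strictly between -6 and -5/2.
Integers -5 through -3 all lie strictly between -6 and -5/2.
Among integers, the simplest (lowest birthday = smallest |n|; 0 is born on day 0, +-n on day n) is -3.
No non-integer in the interval can be simpler: if x is a non-integer in the interval, then floor(x) or ceil(x) also lies in the interval (the interval contains an integer), and both are proper prefixes of x's sign expansion, i.e. born earlier. So the game value is -3.
Game value = -3

-3


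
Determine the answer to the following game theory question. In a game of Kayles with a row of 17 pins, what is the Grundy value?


Kayles: a move removes 1 or 2 adjacent pins from a contiguous row.
Removing pins from a row of k leaves two independent rows (a, b) with a + b = k - 1 (one pin) or a + b = k - 2 (two pins); an end removal gives a = 0.
By Sprague-Grundy, G(k) = mex{ G(a) XOR G(b) } over all these splits. G(0) = 0.
G(1): splits (0,0):0^0=0 -> mex({0}) = 1
G(2): splits (0,1):0^1=1 (0,0):0^0=0 -> mex({0, 1}) = 2
G(3): splits (0,2):0^2=2 (1,1):1^1=0 (0,1):0^1=1 -> mex({0, 1, 2}) = 3
G(4): splits (0,3):0^3=3 (1,2):1^2=3 (0,2):0^2=2 (1,1):1^1=0 -> mex({0, 2, 3}) = 1
G(5): splits (0,4):0^1=1 (1,3):1^3=2 (2,2):2^2=0 (0,3):0^3=3 (1,2):1^2=3 -> mex({0, 1, 2, 3}) = 4
G(6) = mex({0, 1, 2, 4}) = 3
G(7) = mex({0, 1, 3, 4, 5}) = 2
G(8) = mex({0, 2, 3, 5, 6}) = 1
G(9) = mex({0, 1, 2, 3, 6, 7}) = 4
G(10) = mex({0, 1, 3, 4, 5, 7}) = 2
G(11) = mex({0, 1, 2, 3, 4, 5}) = 6
G(12) = mex({0, 1, 2, 3, 5, 6, 7}) = 4
G(13) = mex({0, 2, 3, 4, 6, 7}) = 1
G(14) = mex({0, 1, 4, 5, 6, 7}) = 2
G(15) = mex({0, 1, 2, 3, 4, 5, 6}) = 7
G(16) = mex({0, 2, 3, 5, 6, 7}) = 1
G(17) = mex({0, 1, 2, 3, 5, 6, 7}) = 4
Therefore G(17) = 4.

4


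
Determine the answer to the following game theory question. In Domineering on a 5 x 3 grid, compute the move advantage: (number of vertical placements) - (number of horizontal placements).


Board is 5 x 3 (rows x cols).
Left (vertical) placements: (rows-1) * cols = 4 * 3 = 12
Right (horizontal) placements: rows * (cols-1) = 5 * 2 = 10
Advantage = Left - Right = 12 - 10 = 2

2


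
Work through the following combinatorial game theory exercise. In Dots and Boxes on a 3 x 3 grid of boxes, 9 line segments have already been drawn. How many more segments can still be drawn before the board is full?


Grid: 3 x 3 boxes, i.e. 4 rows and 4 columns of dots.
Horizontal edges: (rows + 1) * cols = 4 * 3 = 12
Vertical edges: rows * (cols + 1) = 3 * 4 = 12
Total edges: 12 + 12 = 24
Edges drawn: 9
Remaining: 24 - 9 = 15

15


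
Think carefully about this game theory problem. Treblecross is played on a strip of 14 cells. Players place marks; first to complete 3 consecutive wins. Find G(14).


Treblecross: place X on empty cells; 3-in-a-row wins.
Playing within two cells of an existing X lets the opponent win at once, so sensible play treats the cells i-2..i+2 around each X as dead. The player left with no safe cell loses, so this is a normal-play take-away game on strips of safe cells.
Placing X at cell i (0-indexed) of a strip of k safe cells leaves independent strips of sizes max(0, i-2) and max(0, k-i-3). Hence G(k) = mex{ G(max(0,i-2)) XOR G(max(0,k-i-3)) : 0 <= i < k }, with G(0) = 0.
G(1): splits (0,0):0^0=0 -> mex({0}) = 1
G(2): splits (0,0):0^0=0 -> mex({0}) = 1
G(3): splits (0,0):0^0=0 -> mex({0}) = 1
G(4): splits (0,1):0^1=1 (0,0):0^0=0 -> mex({0, 1}) = 2
G(5): splits (0,2):0^1=1 (0,1):0^1=1 (0,0):0^0=0 -> mex({0, 1}) = 2
G(6) = mex({1}) = 0
G(7) = mex({0, 1, 2}) = 3
G(8) = mex({0, 1, 2}) = 3
G(9) = mex({0, 2}) = 1
G(10) = mex({0, 2, 3}) = 1
G(11) = mex({0, 3}) = 1
G(12) = mex({1, 3}) = 0
G(13) = mex({0, 1, 2, 3}) = 4
G(14) = mex({0, 1, 2}) = 3
Therefore G(14) = 3.

3


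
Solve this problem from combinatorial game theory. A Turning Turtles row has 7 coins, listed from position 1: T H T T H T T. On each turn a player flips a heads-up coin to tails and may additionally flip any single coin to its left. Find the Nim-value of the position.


Coins: T H T T H T T
Key fact: a single head at position k behaves exactly like a Nim heap of size k (turning it to T and optionally flipping a coin at j < k corresponds to moving the heap from k to j, or to 0), and heads combine as a disjunctive sum (two heads at the same place would cancel, matching j XOR j = 0). So the Nim-value is the XOR of the 1-indexed positions of the heads.
Face-up positions (1-indexed): [2, 5]
XOR 0 with 2: 0 XOR 2 = 2
XOR 2 with 5: 2 XOR 5 = 7
Nim-value = 7

7
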